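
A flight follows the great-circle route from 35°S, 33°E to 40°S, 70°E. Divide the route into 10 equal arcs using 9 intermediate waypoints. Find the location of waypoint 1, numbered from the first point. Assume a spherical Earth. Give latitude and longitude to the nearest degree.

≈ 36°S, 36°E

From cos δ = sin φ₁ sin φ₂ + cos φ₁ cos φ₂ cos Δλ, the central angle is δ ≈ 0.516 rad (29.6°).
Interpolate at f = 1/10 with slerp weights a = sin((1−f)δ)/sin δ ≈ 0.908, b = sin(fδ)/sin δ ≈ 0.105.
p = a·p₁ + b·p₂ ≈ (0.651, 0.480, -0.588); φ = arcsin(p_z) ≈ -36.00°, λ = atan2(p_y, p_x) ≈ 36.42°.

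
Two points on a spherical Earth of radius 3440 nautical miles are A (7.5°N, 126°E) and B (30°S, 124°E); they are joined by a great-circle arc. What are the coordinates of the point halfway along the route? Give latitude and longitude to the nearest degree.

From cos δ = sin φ₁ sin φ₂ + cos φ₁ cos φ₂ cos Δλ, the central angle is δ ≈ 0.655 rad (37.5°).
Interpolate at f = 1/2 with slerp weights a = sin((1−f)δ)/sin δ ≈ 0.528, b = sin(fδ)/sin δ ≈ 0.528.
p = a·p₁ + b·p₂ ≈ (-0.563, 0.803, -0.195); φ = arcsin(p_z) ≈ -11.25°, λ = atan2(p_y, p_x) ≈ 125.07°.

≈ (11°S, 125°E)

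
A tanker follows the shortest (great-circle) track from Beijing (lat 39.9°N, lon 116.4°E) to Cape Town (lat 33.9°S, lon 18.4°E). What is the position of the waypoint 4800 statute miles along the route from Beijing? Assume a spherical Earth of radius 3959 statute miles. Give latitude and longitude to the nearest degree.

Convert each endpoint to a unit vector on the sphere (x = cos φ cos λ, y = cos φ sin λ, z = sin φ).
The central angle between the endpoints is δ = arccos(p₁·p₂) ≈ 2.034 rad (116.5°). The total great-circle distance is δ·R ≈ 2.034 × 3959 ≈ 8051 mi, so the target fraction is f = 4800/8051 ≈ 0.596.
Interpolate at f ≈ 0.596 with slerp weights a = sin((1−f)δ)/sin δ ≈ 0.818, b = sin(fδ)/sin δ ≈ 1.047.
p = a·p₁ + b·p₂ ≈ (0.545, 0.836, -0.059); φ = arcsin(p_z) ≈ -3.39°, λ = atan2(p_y, p_x) ≈ 56.89°.

≈ lat 3°S, lon 57°E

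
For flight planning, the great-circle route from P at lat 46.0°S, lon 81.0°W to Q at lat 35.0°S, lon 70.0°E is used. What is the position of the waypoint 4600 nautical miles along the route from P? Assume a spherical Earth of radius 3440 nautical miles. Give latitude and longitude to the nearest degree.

≈ lat 52°S, lon 60°E

Convert each endpoint to a unit vector on the sphere (x = cos φ cos λ, y = cos φ sin λ, z = sin φ).
The central angle between the endpoints is δ = arccos(p₁·p₂) ≈ 1.656 rad (94.9°). The total great-circle distance is δ·R ≈ 1.656 × 3440 ≈ 5697 nmi, so the target fraction is f = 4600/5697 ≈ 0.807.
Interpolate at f ≈ 0.807 with slerp weights a = sin((1−f)δ)/sin δ ≈ 0.315, b = sin(fδ)/sin δ ≈ 0.976.
p = a·p₁ + b·p₂ ≈ (0.308, 0.536, -0.786); φ = arcsin(p_z) ≈ -51.84°, λ = atan2(p_y, p_x) ≈ 60.13°.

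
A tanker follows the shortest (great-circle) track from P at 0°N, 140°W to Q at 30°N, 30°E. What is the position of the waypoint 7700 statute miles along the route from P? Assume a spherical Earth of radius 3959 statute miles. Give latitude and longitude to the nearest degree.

Convert each endpoint to a unit vector on the sphere (x = cos φ cos λ, y = cos φ sin λ, z = sin φ).
The central angle between the endpoints is δ = arccos(p₁·p₂) ≈ 2.592 rad (148.5°). The total great-circle distance is δ·R ≈ 2.592 × 3959 ≈ 10263 mi, so the target fraction is f = 7700/10263 ≈ 0.750.
Interpolate at f ≈ 0.750 with slerp weights a = sin((1−f)δ)/sin δ ≈ 1.155, b = sin(fδ)/sin δ ≈ 1.783.
p = a·p₁ + b·p₂ ≈ (0.452, 0.030, 0.891); φ = arcsin(p_z) ≈ 63.05°, λ = atan2(p_y, p_x) ≈ 3.74°.

≈ 63°N, 4°E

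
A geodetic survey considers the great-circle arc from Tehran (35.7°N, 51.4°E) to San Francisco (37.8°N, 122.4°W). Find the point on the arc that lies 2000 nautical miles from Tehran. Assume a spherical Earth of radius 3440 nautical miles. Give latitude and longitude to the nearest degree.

≈ (69°N, 44°E)

Convert each endpoint to a unit vector on the sphere (x = cos φ cos λ, y = cos φ sin λ, z = sin φ).
The central angle between the endpoints is δ = arccos(p₁·p₂) ≈ 1.855 rad (106.3°). The total great-circle distance is δ·R ≈ 1.855 × 3440 ≈ 6381 nmi, so the target fraction is f = 2000/6381 ≈ 0.313.
Interpolate at f ≈ 0.313 with slerp weights a = sin((1−f)δ)/sin δ ≈ 0.996, b = sin(fδ)/sin δ ≈ 0.572.
p = a·p₁ + b·p₂ ≈ (0.262, 0.250, 0.932); φ = arcsin(p_z) ≈ 68.73°, λ = atan2(p_y, p_x) ≈ 43.67°.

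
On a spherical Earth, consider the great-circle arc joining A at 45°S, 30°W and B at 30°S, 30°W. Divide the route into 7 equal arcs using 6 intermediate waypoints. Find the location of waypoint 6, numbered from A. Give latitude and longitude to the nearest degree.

Convert each endpoint to a unit vector on the sphere (x = cos φ cos λ, y = cos φ sin λ, z = sin φ).
The central angle between the endpoints is δ = arccos(p₁·p₂) ≈ 0.262 rad (15.0°).
Interpolate at f = 6/7 with slerp weights a = sin((1−f)δ)/sin δ ≈ 0.144, b = sin(fδ)/sin δ ≈ 0.860.
p = a·p₁ + b·p₂ ≈ (0.733, -0.423, -0.532); φ = arcsin(p_z) ≈ -32.14°, λ = atan2(p_y, p_x) ≈ -30.00°.

≈ 32°S, 30°W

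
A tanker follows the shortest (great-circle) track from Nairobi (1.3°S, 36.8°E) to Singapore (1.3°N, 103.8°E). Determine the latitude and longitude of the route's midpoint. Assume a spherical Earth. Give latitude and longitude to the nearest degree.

≈ (0°N, 70°E)

The haversine formula gives a central angle δ ≈ 1.170 rad (67.0°) between the endpoints.
Interpolate at f = 1/2 with slerp weights a = sin((1−f)δ)/sin δ ≈ 0.600, b = sin(fδ)/sin δ ≈ 0.600.
p = a·p₁ + b·p₂ ≈ (0.337, 0.941, 0.000); φ = arcsin(p_z) ≈ 0.00°, λ = atan2(p_y, p_x) ≈ 70.30°.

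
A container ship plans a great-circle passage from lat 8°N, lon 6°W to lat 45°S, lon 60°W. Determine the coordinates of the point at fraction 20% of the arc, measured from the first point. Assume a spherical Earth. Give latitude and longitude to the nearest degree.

≈ lat 4°S, lon 15°W

The haversine formula gives a central angle δ ≈ 1.252 rad (71.7°) between the endpoints.
Interpolate at f = 0.20 with slerp weights a = sin((1−f)δ)/sin δ ≈ 0.887, b = sin(fδ)/sin δ ≈ 0.261.
p = a·p₁ + b·p₂ ≈ (0.966, -0.252, -0.061); φ = arcsin(p_z) ≈ -3.50°, λ = atan2(p_y, p_x) ≈ -14.60°.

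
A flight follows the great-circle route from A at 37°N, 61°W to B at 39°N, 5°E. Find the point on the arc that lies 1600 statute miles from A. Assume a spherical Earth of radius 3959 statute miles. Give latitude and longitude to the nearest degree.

Write both endpoints as unit vectors p₁, p₂ with components (cos φ cos λ, cos φ sin λ, sin φ).
The central angle between the endpoints is δ = arccos(p₁·p₂) ≈ 0.888 rad (50.9°). The total great-circle distance is δ·R ≈ 0.888 × 3959 ≈ 3515 mi, so the target fraction is f = 1600/3515 ≈ 0.455.
Interpolate at f ≈ 0.455 with slerp weights a = sin((1−f)δ)/sin δ ≈ 0.599, b = sin(fδ)/sin δ ≈ 0.507.
p = a·p₁ + b·p₂ ≈ (0.625, -0.384, 0.680); φ = arcsin(p_z) ≈ 42.83°, λ = atan2(p_y, p_x) ≈ -31.61°.

≈ 43°N, 32°W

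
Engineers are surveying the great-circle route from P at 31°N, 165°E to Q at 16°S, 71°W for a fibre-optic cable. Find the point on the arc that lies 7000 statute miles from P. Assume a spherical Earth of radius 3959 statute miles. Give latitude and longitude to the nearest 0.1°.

Write both endpoints as unit vectors p₁, p₂ with components (cos φ cos λ, cos φ sin λ, sin φ).
The central angle between the endpoints is δ = arccos(p₁·p₂) ≈ 2.218 rad (127.1°). The total great-circle distance is δ·R ≈ 2.218 × 3959 ≈ 8780 mi, so the target fraction is f = 7000/8780 ≈ 0.797.
Interpolate at f ≈ 0.797 with slerp weights a = sin((1−f)δ)/sin δ ≈ 0.545, b = sin(fδ)/sin δ ≈ 1.229.
p = a·p₁ + b·p₂ ≈ (-0.066, -0.996, -0.058); φ = arcsin(p_z) ≈ -3.34°, λ = atan2(p_y, p_x) ≈ -93.81°.

≈ 3.3°S, 93.8°W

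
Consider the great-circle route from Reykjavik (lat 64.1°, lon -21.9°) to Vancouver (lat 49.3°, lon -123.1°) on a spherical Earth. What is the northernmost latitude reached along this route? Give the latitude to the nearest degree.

The great circle lies in the plane with unit normal n̂ = (p₁ × p₂)/|p₁ × p₂|.
Here n̂_z ≈ -0.359; the vertex latitude is φ_max = arccos|n̂_z| ≈ 69.0°.
Check via Clairaut: cos φ_max = |cos φ₁| · sin C = cos(64.1°)·sin(55.2°) ≈ 0.359, again giving ≈ 69.0°.

≈ 69°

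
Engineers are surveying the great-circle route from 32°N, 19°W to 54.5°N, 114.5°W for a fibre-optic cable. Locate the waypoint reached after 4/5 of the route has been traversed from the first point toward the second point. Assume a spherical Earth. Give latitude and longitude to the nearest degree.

Convert each endpoint to a unit vector on the sphere (x = cos φ cos λ, y = cos φ sin λ, z = sin φ).
The central angle between the endpoints is δ = arccos(p₁·p₂) ≈ 1.176 rad (67.4°).
Interpolate at f = 4/5 with slerp weights a = sin((1−f)δ)/sin δ ≈ 0.253, b = sin(fδ)/sin δ ≈ 0.875.
p = a·p₁ + b·p₂ ≈ (-0.008, -0.532, 0.847); φ = arcsin(p_z) ≈ 57.83°, λ = atan2(p_y, p_x) ≈ -90.90°.

≈ 58°N, 91°W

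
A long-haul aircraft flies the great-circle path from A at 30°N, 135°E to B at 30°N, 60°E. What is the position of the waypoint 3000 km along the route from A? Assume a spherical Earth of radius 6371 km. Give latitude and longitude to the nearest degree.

≈ 36°N, 103°E

Convert each endpoint to a unit vector on the sphere (x = cos φ cos λ, y = cos φ sin λ, z = sin φ).
The central angle between the endpoints is δ = arccos(p₁·p₂) ≈ 1.111 rad (63.6°). The total great-circle distance is δ·R ≈ 1.111 × 6371 ≈ 7076 km, so the target fraction is f = 3000/7076 ≈ 0.424.
Interpolate at f ≈ 0.424 with slerp weights a = sin((1−f)δ)/sin δ ≈ 0.666, b = sin(fδ)/sin δ ≈ 0.506.
p = a·p₁ + b·p₂ ≈ (-0.189, 0.788, 0.586); φ = arcsin(p_z) ≈ 35.90°, λ = atan2(p_y, p_x) ≈ 103.47°.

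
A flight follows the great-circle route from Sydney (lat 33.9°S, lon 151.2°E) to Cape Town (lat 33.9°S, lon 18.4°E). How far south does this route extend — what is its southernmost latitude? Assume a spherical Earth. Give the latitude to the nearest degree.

The great circle lies in the plane with unit normal n̂ = (p₁ × p₂)/|p₁ × p₂|.
Here n̂_z ≈ -0.512; the vertex latitude is φ_max = arccos|n̂_z| ≈ 59.2°.

≈ 59°S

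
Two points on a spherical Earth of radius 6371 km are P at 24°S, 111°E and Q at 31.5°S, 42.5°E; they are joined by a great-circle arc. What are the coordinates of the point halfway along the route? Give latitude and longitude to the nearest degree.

≈ 32°S, 78°E

Write both endpoints as unit vectors p₁, p₂ with components (cos φ cos λ, cos φ sin λ, sin φ).
The central angle between the endpoints is δ = arccos(p₁·p₂) ≈ 1.050 rad (60.1°).
Interpolate at f = 1/2 with slerp weights a = sin((1−f)δ)/sin δ ≈ 0.578, b = sin(fδ)/sin δ ≈ 0.578.
p = a·p₁ + b·p₂ ≈ (0.174, 0.826, -0.537); φ = arcsin(p_z) ≈ -32.47°, λ = atan2(p_y, p_x) ≈ 78.10°.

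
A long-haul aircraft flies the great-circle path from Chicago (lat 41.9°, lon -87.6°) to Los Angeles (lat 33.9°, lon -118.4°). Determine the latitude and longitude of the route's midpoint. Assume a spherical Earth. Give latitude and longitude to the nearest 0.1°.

≈ lat 38.9°, lon -103.9°

Convert each endpoint to a unit vector on the sphere (x = cos φ cos λ, y = cos φ sin λ, z = sin φ).
The central angle between the endpoints is δ = arccos(p₁·p₂) ≈ 0.444 rad (25.4°).
Interpolate at f = 1/2 with slerp weights a = sin((1−f)δ)/sin δ ≈ 0.513, b = sin(fδ)/sin δ ≈ 0.513.
p = a·p₁ + b·p₂ ≈ (-0.186, -0.755, 0.628); φ = arcsin(p_z) ≈ 38.92°, λ = atan2(p_y, p_x) ≈ -103.86°.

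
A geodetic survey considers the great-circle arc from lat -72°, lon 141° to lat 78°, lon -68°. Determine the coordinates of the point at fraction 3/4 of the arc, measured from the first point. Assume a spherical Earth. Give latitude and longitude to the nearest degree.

≈ lat 51°, lon -169°

Write both endpoints as unit vectors p₁, p₂ with components (cos φ cos λ, cos φ sin λ, sin φ).
The central angle between the endpoints is δ = arccos(p₁·p₂) ≈ 2.977 rad (170.6°).
Interpolate at f = 3/4 with slerp weights a = sin((1−f)δ)/sin δ ≈ 4.131, b = sin(fδ)/sin δ ≈ 4.811.
p = a·p₁ + b·p₂ ≈ (-0.617, -0.124, 0.777); φ = arcsin(p_z) ≈ 50.97°, λ = atan2(p_y, p_x) ≈ -168.64°.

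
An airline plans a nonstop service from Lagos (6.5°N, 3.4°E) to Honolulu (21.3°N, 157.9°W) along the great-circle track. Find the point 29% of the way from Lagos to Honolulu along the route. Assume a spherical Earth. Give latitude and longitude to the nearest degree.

≈ (40°N, 25°W)

Convert each endpoint to a unit vector on the sphere (x = cos φ cos λ, y = cos φ sin λ, z = sin φ).
The central angle between the endpoints is δ = arccos(p₁·p₂) ≈ 2.560 rad (146.7°).
Interpolate at f = 0.29 with slerp weights a = sin((1−f)δ)/sin δ ≈ 1.766, b = sin(fδ)/sin δ ≈ 1.231.
p = a·p₁ + b·p₂ ≈ (0.688, -0.328, 0.647); φ = arcsin(p_z) ≈ 40.32°, λ = atan2(p_y, p_x) ≈ -25.44°.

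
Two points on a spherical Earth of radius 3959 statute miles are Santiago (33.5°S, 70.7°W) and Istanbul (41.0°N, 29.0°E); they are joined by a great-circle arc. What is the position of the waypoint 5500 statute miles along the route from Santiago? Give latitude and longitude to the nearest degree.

The haversine formula gives a central angle δ ≈ 2.058 rad (117.9°) between the endpoints. The total great-circle distance is δ·R ≈ 2.058 × 3959 ≈ 8148 mi, so the target fraction is f = 5500/8148 ≈ 0.675.
Interpolate at f ≈ 0.675 with slerp weights a = sin((1−f)δ)/sin δ ≈ 0.702, b = sin(fδ)/sin δ ≈ 1.113.
p = a·p₁ + b·p₂ ≈ (0.928, -0.145, 0.343); φ = arcsin(p_z) ≈ 20.06°, λ = atan2(p_y, p_x) ≈ -8.88°.

≈ 20°N, 9°W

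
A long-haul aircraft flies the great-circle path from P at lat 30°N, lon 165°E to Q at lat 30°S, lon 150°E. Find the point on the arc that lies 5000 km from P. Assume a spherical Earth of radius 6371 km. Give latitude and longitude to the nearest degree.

≈ lat 14°S, lon 154°E

From cos δ = sin φ₁ sin φ₂ + cos φ₁ cos φ₂ cos Δλ, the central angle is δ ≈ 1.076 rad (61.7°). The total great-circle distance is δ·R ≈ 1.076 × 6371 ≈ 6858 km, so the target fraction is f = 5000/6858 ≈ 0.729.
Interpolate at f ≈ 0.729 with slerp weights a = sin((1−f)δ)/sin δ ≈ 0.327, b = sin(fδ)/sin δ ≈ 0.803.
p = a·p₁ + b·p₂ ≈ (-0.875, 0.421, -0.238); φ = arcsin(p_z) ≈ -13.77°, λ = atan2(p_y, p_x) ≈ 154.32°.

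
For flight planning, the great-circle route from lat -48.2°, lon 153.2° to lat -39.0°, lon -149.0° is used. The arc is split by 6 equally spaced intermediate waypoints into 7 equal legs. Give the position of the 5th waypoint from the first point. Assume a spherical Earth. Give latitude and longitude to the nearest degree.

Convert each endpoint to a unit vector on the sphere (x = cos φ cos λ, y = cos φ sin λ, z = sin φ).
The central angle between the endpoints is δ = arccos(p₁·p₂) ≈ 0.730 rad (41.8°).
Interpolate at f = 5/7 with slerp weights a = sin((1−f)δ)/sin δ ≈ 0.310, b = sin(fδ)/sin δ ≈ 0.747.
p = a·p₁ + b·p₂ ≈ (-0.682, -0.206, -0.702); φ = arcsin(p_z) ≈ -44.55°, λ = atan2(p_y, p_x) ≈ -163.23°.

≈ lat -45°, lon -163°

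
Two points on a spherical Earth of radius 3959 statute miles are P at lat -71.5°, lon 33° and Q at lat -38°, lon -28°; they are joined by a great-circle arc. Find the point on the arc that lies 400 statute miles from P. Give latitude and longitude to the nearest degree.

≈ lat -69°, lon 17°

Convert each endpoint to a unit vector on the sphere (x = cos φ cos λ, y = cos φ sin λ, z = sin φ).
The central angle between the endpoints is δ = arccos(p₁·p₂) ≈ 0.788 rad (45.2°). The total great-circle distance is δ·R ≈ 0.788 × 3959 ≈ 3121 mi, so the target fraction is f = 400/3121 ≈ 0.128.
Interpolate at f ≈ 0.128 with slerp weights a = sin((1−f)δ)/sin δ ≈ 0.895, b = sin(fδ)/sin δ ≈ 0.142.
p = a·p₁ + b·p₂ ≈ (0.337, 0.102, -0.936); φ = arcsin(p_z) ≈ -69.38°, λ = atan2(p_y, p_x) ≈ 16.84°.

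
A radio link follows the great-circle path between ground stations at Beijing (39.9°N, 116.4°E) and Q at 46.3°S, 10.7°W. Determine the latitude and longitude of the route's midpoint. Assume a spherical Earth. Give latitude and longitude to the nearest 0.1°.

Write both endpoints as unit vectors p₁, p₂ with components (cos φ cos λ, cos φ sin λ, sin φ).
The central angle between the endpoints is δ = arccos(p₁·p₂) ≈ 2.471 rad (141.6°).
Interpolate at f = 1/2 with slerp weights a = sin((1−f)δ)/sin δ ≈ 1.520, b = sin(fδ)/sin δ ≈ 1.520.
p = a·p₁ + b·p₂ ≈ (0.513, 0.849, -0.124); φ = arcsin(p_z) ≈ -7.12°, λ = atan2(p_y, p_x) ≈ 58.85°.

≈ 7.1°S, 58.9°E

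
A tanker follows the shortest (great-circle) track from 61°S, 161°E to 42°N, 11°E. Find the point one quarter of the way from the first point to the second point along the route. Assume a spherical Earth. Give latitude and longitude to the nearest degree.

≈ 58°S, 80°E

Convert each endpoint to a unit vector on the sphere (x = cos φ cos λ, y = cos φ sin λ, z = sin φ).
The central angle between the endpoints is δ = arccos(p₁·p₂) ≈ 2.684 rad (153.8°).
Interpolate at f = 1/4 with slerp weights a = sin((1−f)δ)/sin δ ≈ 2.047, b = sin(fδ)/sin δ ≈ 1.408.
p = a·p₁ + b·p₂ ≈ (0.089, 0.523, -0.848); φ = arcsin(p_z) ≈ -57.97°, λ = atan2(p_y, p_x) ≈ 80.32°.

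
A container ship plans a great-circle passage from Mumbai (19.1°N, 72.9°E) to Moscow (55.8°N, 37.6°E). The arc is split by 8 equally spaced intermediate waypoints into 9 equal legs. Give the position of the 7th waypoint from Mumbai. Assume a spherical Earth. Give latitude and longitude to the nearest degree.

≈ 49°N, 49°E

Convert each endpoint to a unit vector on the sphere (x = cos φ cos λ, y = cos φ sin λ, z = sin φ).
The central angle between the endpoints is δ = arccos(p₁·p₂) ≈ 0.790 rad (45.2°).
Interpolate at f = 7/9 with slerp weights a = sin((1−f)δ)/sin δ ≈ 0.246, b = sin(fδ)/sin δ ≈ 0.812.
p = a·p₁ + b·p₂ ≈ (0.430, 0.500, 0.752); φ = arcsin(p_z) ≈ 48.73°, λ = atan2(p_y, p_x) ≈ 49.34°.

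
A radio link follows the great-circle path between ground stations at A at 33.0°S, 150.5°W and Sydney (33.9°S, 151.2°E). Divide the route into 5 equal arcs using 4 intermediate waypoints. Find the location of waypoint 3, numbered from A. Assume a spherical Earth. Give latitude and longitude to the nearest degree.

≈ 37°S, 175°E

Write both endpoints as unit vectors p₁, p₂ with components (cos φ cos λ, cos φ sin λ, sin φ).
The central angle between the endpoints is δ = arccos(p₁·p₂) ≈ 0.837 rad (48.0°).
Interpolate at f = 3/5 with slerp weights a = sin((1−f)δ)/sin δ ≈ 0.442, b = sin(fδ)/sin δ ≈ 0.648.
p = a·p₁ + b·p₂ ≈ (-0.794, 0.076, -0.603); φ = arcsin(p_z) ≈ -37.05°, λ = atan2(p_y, p_x) ≈ 174.50°.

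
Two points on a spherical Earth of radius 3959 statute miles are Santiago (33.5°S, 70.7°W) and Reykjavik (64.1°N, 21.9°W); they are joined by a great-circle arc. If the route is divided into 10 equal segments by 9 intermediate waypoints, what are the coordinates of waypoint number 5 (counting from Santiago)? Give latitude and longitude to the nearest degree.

From cos δ = sin φ₁ sin φ₂ + cos φ₁ cos φ₂ cos Δλ, the central angle is δ ≈ 1.830 rad (104.9°).
Interpolate at f = 5/10 with slerp weights a = sin((1−f)δ)/sin δ ≈ 0.820, b = sin(fδ)/sin δ ≈ 0.820.
p = a·p₁ + b·p₂ ≈ (0.558, -0.779, 0.285); φ = arcsin(p_z) ≈ 16.56°, λ = atan2(p_y, p_x) ≈ -54.37°.

≈ (17°N, 54°W)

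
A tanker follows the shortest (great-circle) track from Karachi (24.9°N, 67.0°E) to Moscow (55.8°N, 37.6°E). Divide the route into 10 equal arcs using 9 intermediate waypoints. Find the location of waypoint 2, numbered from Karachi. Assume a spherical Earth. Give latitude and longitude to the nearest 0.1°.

≈ 31.6°N, 63.0°E

The haversine formula gives a central angle δ ≈ 0.656 rad (37.6°) between the endpoints.
Interpolate at f = 2/10 with slerp weights a = sin((1−f)δ)/sin δ ≈ 0.821, b = sin(fδ)/sin δ ≈ 0.214.
p = a·p₁ + b·p₂ ≈ (0.387, 0.759, 0.523); φ = arcsin(p_z) ≈ 31.55°, λ = atan2(p_y, p_x) ≈ 63.02°.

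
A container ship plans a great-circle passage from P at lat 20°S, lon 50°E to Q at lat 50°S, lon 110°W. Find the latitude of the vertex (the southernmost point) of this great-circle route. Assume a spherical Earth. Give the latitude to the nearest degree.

≈ 77°S

The great circle lies in the plane with unit normal n̂ = (p₁ × p₂)/|p₁ × p₂|.
Here n̂_z ≈ -0.217; the vertex latitude is φ_max = arccos|n̂_z| ≈ 77.5°.
Check via Clairaut: cos φ_max = |cos φ₁| · sin C = cos(20.0°)·sin(166.7°) ≈ 0.217, again giving ≈ 77.5°.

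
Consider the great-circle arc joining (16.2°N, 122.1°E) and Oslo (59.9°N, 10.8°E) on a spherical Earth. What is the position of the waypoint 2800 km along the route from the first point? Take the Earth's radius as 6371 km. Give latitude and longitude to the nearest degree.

≈ (38°N, 107°E)

The haversine formula gives a central angle δ ≈ 1.504 rad (86.2°) between the endpoints. The total great-circle distance is δ·R ≈ 1.504 × 6371 ≈ 9584 km, so the target fraction is f = 2800/9584 ≈ 0.292.
Interpolate at f ≈ 0.292 with slerp weights a = sin((1−f)δ)/sin δ ≈ 0.877, b = sin(fδ)/sin δ ≈ 0.426.
p = a·p₁ + b·p₂ ≈ (-0.237, 0.753, 0.613); φ = arcsin(p_z) ≈ 37.84°, λ = atan2(p_y, p_x) ≈ 107.49°.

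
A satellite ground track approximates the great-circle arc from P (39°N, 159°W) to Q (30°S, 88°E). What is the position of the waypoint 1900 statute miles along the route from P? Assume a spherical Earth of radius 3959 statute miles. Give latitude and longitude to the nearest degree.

From cos δ = sin φ₁ sin φ₂ + cos φ₁ cos φ₂ cos Δλ, the central angle is δ ≈ 2.187 rad (125.3°). The total great-circle distance is δ·R ≈ 2.187 × 3959 ≈ 8657 mi, so the target fraction is f = 1900/8657 ≈ 0.219.
Interpolate at f ≈ 0.219 with slerp weights a = sin((1−f)δ)/sin δ ≈ 1.214, b = sin(fδ)/sin δ ≈ 0.566.
p = a·p₁ + b·p₂ ≈ (-0.864, 0.152, 0.481); φ = arcsin(p_z) ≈ 28.75°, λ = atan2(p_y, p_x) ≈ 170.05°.

≈ (29°N, 170°E)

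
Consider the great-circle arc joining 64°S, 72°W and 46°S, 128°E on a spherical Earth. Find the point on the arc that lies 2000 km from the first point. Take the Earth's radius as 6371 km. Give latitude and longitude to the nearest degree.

≈ 80°S, 100°W

Write both endpoints as unit vectors p₁, p₂ with components (cos φ cos λ, cos φ sin λ, sin φ).
The central angle between the endpoints is δ = arccos(p₁·p₂) ≈ 1.202 rad (68.9°). The total great-circle distance is δ·R ≈ 1.202 × 6371 ≈ 7659 km, so the target fraction is f = 2000/7659 ≈ 0.261.
Interpolate at f ≈ 0.261 with slerp weights a = sin((1−f)δ)/sin δ ≈ 0.832, b = sin(fδ)/sin δ ≈ 0.331.
p = a·p₁ + b·p₂ ≈ (-0.029, -0.166, -0.986); φ = arcsin(p_z) ≈ -80.32°, λ = atan2(p_y, p_x) ≈ -99.90°.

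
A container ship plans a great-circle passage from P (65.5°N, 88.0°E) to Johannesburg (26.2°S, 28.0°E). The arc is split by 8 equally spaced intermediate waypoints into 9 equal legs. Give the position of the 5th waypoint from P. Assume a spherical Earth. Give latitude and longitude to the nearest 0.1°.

Write both endpoints as unit vectors p₁, p₂ with components (cos φ cos λ, cos φ sin λ, sin φ).
The central angle between the endpoints is δ = arccos(p₁·p₂) ≈ 1.788 rad (102.5°).
Interpolate at f = 5/9 with slerp weights a = sin((1−f)δ)/sin δ ≈ 0.731, b = sin(fδ)/sin δ ≈ 0.858.
p = a·p₁ + b·p₂ ≈ (0.690, 0.664, 0.286); φ = arcsin(p_z) ≈ 16.63°, λ = atan2(p_y, p_x) ≈ 43.90°.

≈ (16.6°N, 43.9°E)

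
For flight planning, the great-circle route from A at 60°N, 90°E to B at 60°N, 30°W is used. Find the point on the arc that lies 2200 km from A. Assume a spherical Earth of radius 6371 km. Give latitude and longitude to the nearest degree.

≈ 73°N, 50°E

Convert each endpoint to a unit vector on the sphere (x = cos φ cos λ, y = cos φ sin λ, z = sin φ).
The central angle between the endpoints is δ = arccos(p₁·p₂) ≈ 0.896 rad (51.3°). The total great-circle distance is δ·R ≈ 0.896 × 6371 ≈ 5706 km, so the target fraction is f = 2200/5706 ≈ 0.386.
Interpolate at f ≈ 0.386 with slerp weights a = sin((1−f)δ)/sin δ ≈ 0.670, b = sin(fδ)/sin δ ≈ 0.434.
p = a·p₁ + b·p₂ ≈ (0.188, 0.227, 0.956); φ = arcsin(p_z) ≈ 72.89°, λ = atan2(p_y, p_x) ≈ 50.35°.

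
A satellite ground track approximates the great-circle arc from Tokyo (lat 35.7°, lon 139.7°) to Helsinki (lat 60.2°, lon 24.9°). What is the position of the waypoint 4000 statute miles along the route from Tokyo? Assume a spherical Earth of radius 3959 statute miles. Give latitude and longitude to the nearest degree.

Write both endpoints as unit vectors p₁, p₂ with components (cos φ cos λ, cos φ sin λ, sin φ).
The central angle between the endpoints is δ = arccos(p₁·p₂) ≈ 1.227 rad (70.3°). The total great-circle distance is δ·R ≈ 1.227 × 3959 ≈ 4858 mi, so the target fraction is f = 4000/4858 ≈ 0.823.
Interpolate at f ≈ 0.823 with slerp weights a = sin((1−f)δ)/sin δ ≈ 0.228, b = sin(fδ)/sin δ ≈ 0.900.
p = a·p₁ + b·p₂ ≈ (0.264, 0.308, 0.914); φ = arcsin(p_z) ≈ 66.05°, λ = atan2(p_y, p_x) ≈ 49.40°.

≈ lat 66°, lon 49°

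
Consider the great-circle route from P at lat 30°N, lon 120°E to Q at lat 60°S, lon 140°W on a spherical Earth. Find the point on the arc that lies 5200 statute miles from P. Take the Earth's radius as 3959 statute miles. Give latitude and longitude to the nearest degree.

≈ lat 34°S, lon 162°E

From cos δ = sin φ₁ sin φ₂ + cos φ₁ cos φ₂ cos Δλ, the central angle is δ ≈ 2.104 rad (120.5°). The total great-circle distance is δ·R ≈ 2.104 × 3959 ≈ 8329 mi, so the target fraction is f = 5200/8329 ≈ 0.624.
Interpolate at f ≈ 0.624 with slerp weights a = sin((1−f)δ)/sin δ ≈ 0.825, b = sin(fδ)/sin δ ≈ 1.123.
p = a·p₁ + b·p₂ ≈ (-0.787, 0.258, -0.560); φ = arcsin(p_z) ≈ -34.05°, λ = atan2(p_y, p_x) ≈ 161.86°.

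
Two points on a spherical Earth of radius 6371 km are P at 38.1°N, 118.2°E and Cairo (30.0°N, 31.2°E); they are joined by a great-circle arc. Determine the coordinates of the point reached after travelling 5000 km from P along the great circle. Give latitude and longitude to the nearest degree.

≈ 41°N, 59°E

Convert each endpoint to a unit vector on the sphere (x = cos φ cos λ, y = cos φ sin λ, z = sin φ).
The central angle between the endpoints is δ = arccos(p₁·p₂) ≈ 1.219 rad (69.9°). The total great-circle distance is δ·R ≈ 1.219 × 6371 ≈ 7769 km, so the target fraction is f = 5000/7769 ≈ 0.644.
Interpolate at f ≈ 0.644 with slerp weights a = sin((1−f)δ)/sin δ ≈ 0.448, b = sin(fδ)/sin δ ≈ 0.753.
p = a·p₁ + b·p₂ ≈ (0.391, 0.649, 0.653); φ = arcsin(p_z) ≈ 40.77°, λ = atan2(p_y, p_x) ≈ 58.93°.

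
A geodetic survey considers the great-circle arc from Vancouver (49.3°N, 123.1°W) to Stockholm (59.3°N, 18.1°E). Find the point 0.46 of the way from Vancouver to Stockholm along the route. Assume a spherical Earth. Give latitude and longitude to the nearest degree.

Convert each endpoint to a unit vector on the sphere (x = cos φ cos λ, y = cos φ sin λ, z = sin φ).
The central angle between the endpoints is δ = arccos(p₁·p₂) ≈ 1.168 rad (66.9°).
Interpolate at f = 0.46 with slerp weights a = sin((1−f)δ)/sin δ ≈ 0.641, b = sin(fδ)/sin δ ≈ 0.556.
p = a·p₁ + b·p₂ ≈ (0.042, -0.262, 0.964); φ = arcsin(p_z) ≈ 74.62°, λ = atan2(p_y, p_x) ≈ -80.96°.

≈ 75°N, 81°W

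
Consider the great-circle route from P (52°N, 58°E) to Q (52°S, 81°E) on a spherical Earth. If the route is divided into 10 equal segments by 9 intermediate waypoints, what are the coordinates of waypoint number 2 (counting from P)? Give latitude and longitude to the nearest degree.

≈ (31°N, 64°E)

Convert each endpoint to a unit vector on the sphere (x = cos φ cos λ, y = cos φ sin λ, z = sin φ).
The central angle between the endpoints is δ = arccos(p₁·p₂) ≈ 1.846 rad (105.8°).
Interpolate at f = 2/10 with slerp weights a = sin((1−f)δ)/sin δ ≈ 1.035, b = sin(fδ)/sin δ ≈ 0.375.
p = a·p₁ + b·p₂ ≈ (0.374, 0.768, 0.520); φ = arcsin(p_z) ≈ 31.31°, λ = atan2(p_y, p_x) ≈ 64.06°.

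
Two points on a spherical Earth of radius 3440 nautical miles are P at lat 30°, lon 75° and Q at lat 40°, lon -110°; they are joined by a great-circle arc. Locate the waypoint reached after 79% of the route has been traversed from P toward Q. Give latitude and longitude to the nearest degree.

≈ lat 63°, lon -114°

From cos δ = sin φ₁ sin φ₂ + cos φ₁ cos φ₂ cos Δλ, the central angle is δ ≈ 1.917 rad (109.8°).
Interpolate at f = 0.79 with slerp weights a = sin((1−f)δ)/sin δ ≈ 0.417, b = sin(fδ)/sin δ ≈ 1.061.
p = a·p₁ + b·p₂ ≈ (-0.185, -0.416, 0.891); φ = arcsin(p_z) ≈ 62.95°, λ = atan2(p_y, p_x) ≈ -113.96°.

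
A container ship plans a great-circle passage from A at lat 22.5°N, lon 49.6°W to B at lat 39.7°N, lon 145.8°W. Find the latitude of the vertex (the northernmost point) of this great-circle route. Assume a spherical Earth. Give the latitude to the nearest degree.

The great circle lies in the plane with unit normal n̂ = (p₁ × p₂)/|p₁ × p₂|.
Here n̂_z ≈ -0.717; the vertex latitude is φ_max = arccos|n̂_z| ≈ 44.2°.
Check via Clairaut: cos φ_max = |cos φ₁| · sin C = cos(22.5°)·sin(50.9°) ≈ 0.717, again giving ≈ 44.2°.

≈ 44°N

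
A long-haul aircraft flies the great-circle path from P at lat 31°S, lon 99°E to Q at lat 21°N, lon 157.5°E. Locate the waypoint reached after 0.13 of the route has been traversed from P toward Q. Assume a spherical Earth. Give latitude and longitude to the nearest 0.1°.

Write both endpoints as unit vectors p₁, p₂ with components (cos φ cos λ, cos φ sin λ, sin φ).
The central angle between the endpoints is δ = arccos(p₁·p₂) ≈ 1.335 rad (76.5°).
Interpolate at f = 0.13 with slerp weights a = sin((1−f)δ)/sin δ ≈ 0.943, b = sin(fδ)/sin δ ≈ 0.178.
p = a·p₁ + b·p₂ ≈ (-0.280, 0.862, -0.422); φ = arcsin(p_z) ≈ -24.98°, λ = atan2(p_y, p_x) ≈ 107.97°.

≈ lat 25.0°S, lon 108.0°E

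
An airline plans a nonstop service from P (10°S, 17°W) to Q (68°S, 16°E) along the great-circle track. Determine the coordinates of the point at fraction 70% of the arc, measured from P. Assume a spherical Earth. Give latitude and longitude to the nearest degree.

Convert each endpoint to a unit vector on the sphere (x = cos φ cos λ, y = cos φ sin λ, z = sin φ).
The central angle between the endpoints is δ = arccos(p₁·p₂) ≈ 1.081 rad (61.9°).
Interpolate at f = 0.70 with slerp weights a = sin((1−f)δ)/sin δ ≈ 0.361, b = sin(fδ)/sin δ ≈ 0.778.
p = a·p₁ + b·p₂ ≈ (0.620, -0.024, -0.784); φ = arcsin(p_z) ≈ -51.63°, λ = atan2(p_y, p_x) ≈ -2.18°.

≈ (52°S, 2°W)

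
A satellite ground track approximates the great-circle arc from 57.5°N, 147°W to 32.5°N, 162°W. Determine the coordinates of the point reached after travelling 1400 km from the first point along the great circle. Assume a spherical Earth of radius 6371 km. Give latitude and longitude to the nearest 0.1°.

The haversine formula gives a central angle δ ≈ 0.472 rad (27.0°) between the endpoints. The total great-circle distance is δ·R ≈ 0.472 × 6371 ≈ 3004 km, so the target fraction is f = 1400/3004 ≈ 0.466.
Interpolate at f ≈ 0.466 with slerp weights a = sin((1−f)δ)/sin δ ≈ 0.548, b = sin(fδ)/sin δ ≈ 0.480.
p = a·p₁ + b·p₂ ≈ (-0.632, -0.286, 0.720); φ = arcsin(p_z) ≈ 46.09°, λ = atan2(p_y, p_x) ≈ -155.69°.

≈ 46.1°N, 155.7°W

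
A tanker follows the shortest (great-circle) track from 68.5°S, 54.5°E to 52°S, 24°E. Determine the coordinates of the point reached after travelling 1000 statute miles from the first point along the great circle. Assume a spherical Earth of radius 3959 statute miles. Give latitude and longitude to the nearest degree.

≈ 58°S, 31°E

Write both endpoints as unit vectors p₁, p₂ with components (cos φ cos λ, cos φ sin λ, sin φ).
The central angle between the endpoints is δ = arccos(p₁·p₂) ≈ 0.383 rad (21.9°). The total great-circle distance is δ·R ≈ 0.383 × 3959 ≈ 1516 mi, so the target fraction is f = 1000/1516 ≈ 0.660.
Interpolate at f ≈ 0.660 with slerp weights a = sin((1−f)δ)/sin δ ≈ 0.348, b = sin(fδ)/sin δ ≈ 0.669.
p = a·p₁ + b·p₂ ≈ (0.450, 0.271, -0.851); φ = arcsin(p_z) ≈ -58.29°, λ = atan2(p_y, p_x) ≈ 31.07°.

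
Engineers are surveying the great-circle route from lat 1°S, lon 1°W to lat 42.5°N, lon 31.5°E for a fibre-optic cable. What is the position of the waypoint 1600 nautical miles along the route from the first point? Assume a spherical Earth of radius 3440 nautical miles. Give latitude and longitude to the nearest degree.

≈ lat 22°N, lon 13°E

Write both endpoints as unit vectors p₁, p₂ with components (cos φ cos λ, cos φ sin λ, sin φ).
The central angle between the endpoints is δ = arccos(p₁·p₂) ≈ 0.915 rad (52.4°). The total great-circle distance is δ·R ≈ 0.915 × 3440 ≈ 3147 nmi, so the target fraction is f = 1600/3147 ≈ 0.508.
Interpolate at f ≈ 0.508 with slerp weights a = sin((1−f)δ)/sin δ ≈ 0.549, b = sin(fδ)/sin δ ≈ 0.566.
p = a·p₁ + b·p₂ ≈ (0.904, 0.208, 0.373); φ = arcsin(p_z) ≈ 21.89°, λ = atan2(p_y, p_x) ≈ 12.98°.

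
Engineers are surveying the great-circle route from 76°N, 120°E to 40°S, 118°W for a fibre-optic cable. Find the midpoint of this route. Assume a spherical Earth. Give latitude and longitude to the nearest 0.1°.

The haversine formula gives a central angle δ ≈ 2.377 rad (136.2°) between the endpoints.
Interpolate at f = 1/2 with slerp weights a = sin((1−f)δ)/sin δ ≈ 1.341, b = sin(fδ)/sin δ ≈ 1.341.
p = a·p₁ + b·p₂ ≈ (-0.644, -0.626, 0.439); φ = arcsin(p_z) ≈ 26.05°, λ = atan2(p_y, p_x) ≈ -135.83°.

≈ 26.0°N, 135.8°W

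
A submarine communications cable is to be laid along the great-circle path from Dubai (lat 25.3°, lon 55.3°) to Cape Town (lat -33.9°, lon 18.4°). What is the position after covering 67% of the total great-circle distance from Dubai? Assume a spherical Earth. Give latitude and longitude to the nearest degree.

≈ lat -15°, lon 32°

Convert each endpoint to a unit vector on the sphere (x = cos φ cos λ, y = cos φ sin λ, z = sin φ).
The central angle between the endpoints is δ = arccos(p₁·p₂) ≈ 1.201 rad (68.8°).
Interpolate at f = 0.67 with slerp weights a = sin((1−f)δ)/sin δ ≈ 0.414, b = sin(fδ)/sin δ ≈ 0.773.
p = a·p₁ + b·p₂ ≈ (0.822, 0.510, -0.254); φ = arcsin(p_z) ≈ -14.72°, λ = atan2(p_y, p_x) ≈ 31.83°.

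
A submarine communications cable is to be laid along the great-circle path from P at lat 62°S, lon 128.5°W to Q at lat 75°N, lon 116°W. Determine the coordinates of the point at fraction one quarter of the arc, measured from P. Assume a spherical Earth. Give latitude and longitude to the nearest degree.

From cos δ = sin φ₁ sin φ₂ + cos φ₁ cos φ₂ cos Δλ, the central angle is δ ≈ 2.395 rad (137.2°).
Interpolate at f = 1/4 with slerp weights a = sin((1−f)δ)/sin δ ≈ 1.436, b = sin(fδ)/sin δ ≈ 0.830.
p = a·p₁ + b·p₂ ≈ (-0.514, -0.721, -0.466); φ = arcsin(p_z) ≈ -27.75°, λ = atan2(p_y, p_x) ≈ -125.49°.

≈ lat 28°S, lon 125°W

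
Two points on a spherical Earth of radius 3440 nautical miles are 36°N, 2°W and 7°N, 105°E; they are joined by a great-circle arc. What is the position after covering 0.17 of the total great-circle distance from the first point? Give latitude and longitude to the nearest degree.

≈ 39°N, 19°E

Convert each endpoint to a unit vector on the sphere (x = cos φ cos λ, y = cos φ sin λ, z = sin φ).
The central angle between the endpoints is δ = arccos(p₁·p₂) ≈ 1.735 rad (99.4°).
Interpolate at f = 0.17 with slerp weights a = sin((1−f)δ)/sin δ ≈ 1.005, b = sin(fδ)/sin δ ≈ 0.295.
p = a·p₁ + b·p₂ ≈ (0.737, 0.254, 0.627); φ = arcsin(p_z) ≈ 38.80°, λ = atan2(p_y, p_x) ≈ 19.02°.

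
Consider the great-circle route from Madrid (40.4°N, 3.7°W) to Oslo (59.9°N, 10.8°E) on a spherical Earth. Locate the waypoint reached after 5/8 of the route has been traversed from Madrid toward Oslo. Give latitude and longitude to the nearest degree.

≈ (53°N, 4°E)

Convert each endpoint to a unit vector on the sphere (x = cos φ cos λ, y = cos φ sin λ, z = sin φ).
The central angle between the endpoints is δ = arccos(p₁·p₂) ≈ 0.375 rad (21.5°).
Interpolate at f = 5/8 with slerp weights a = sin((1−f)δ)/sin δ ≈ 0.383, b = sin(fδ)/sin δ ≈ 0.634.
p = a·p₁ + b·p₂ ≈ (0.603, 0.041, 0.797); φ = arcsin(p_z) ≈ 52.80°, λ = atan2(p_y, p_x) ≈ 3.87°.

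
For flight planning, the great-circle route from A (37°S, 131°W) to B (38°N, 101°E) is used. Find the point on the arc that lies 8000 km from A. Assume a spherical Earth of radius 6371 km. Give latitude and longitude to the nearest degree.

From cos δ = sin φ₁ sin φ₂ + cos φ₁ cos φ₂ cos Δλ, the central angle is δ ≈ 2.431 rad (139.3°). The total great-circle distance is δ·R ≈ 2.431 × 6371 ≈ 15488 km, so the target fraction is f = 8000/15488 ≈ 0.517.
Interpolate at f ≈ 0.517 with slerp weights a = sin((1−f)δ)/sin δ ≈ 1.415, b = sin(fδ)/sin δ ≈ 1.458.
p = a·p₁ + b·p₂ ≈ (-0.960, 0.275, 0.046); φ = arcsin(p_z) ≈ 2.64°, λ = atan2(p_y, p_x) ≈ 164.03°.

≈ (3°N, 164°E)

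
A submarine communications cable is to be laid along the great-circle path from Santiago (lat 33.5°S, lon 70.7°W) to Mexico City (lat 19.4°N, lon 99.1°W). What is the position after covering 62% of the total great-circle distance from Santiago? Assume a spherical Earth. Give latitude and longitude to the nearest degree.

Convert each endpoint to a unit vector on the sphere (x = cos φ cos λ, y = cos φ sin λ, z = sin φ).
The central angle between the endpoints is δ = arccos(p₁·p₂) ≈ 1.037 rad (59.4°).
Interpolate at f = 0.62 with slerp weights a = sin((1−f)δ)/sin δ ≈ 0.446, b = sin(fδ)/sin δ ≈ 0.696.
p = a·p₁ + b·p₂ ≈ (0.019, -1.000, -0.015); φ = arcsin(p_z) ≈ -0.85°, λ = atan2(p_y, p_x) ≈ -88.91°.

≈ lat 1°S, lon 89°W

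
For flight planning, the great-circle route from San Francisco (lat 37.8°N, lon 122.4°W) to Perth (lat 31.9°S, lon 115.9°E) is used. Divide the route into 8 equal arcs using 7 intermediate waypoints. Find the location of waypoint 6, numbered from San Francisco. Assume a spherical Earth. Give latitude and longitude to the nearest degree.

≈ lat 15°S, lon 147°E

Write both endpoints as unit vectors p₁, p₂ with components (cos φ cos λ, cos φ sin λ, sin φ).
The central angle between the endpoints is δ = arccos(p₁·p₂) ≈ 2.314 rad (132.6°).
Interpolate at f = 6/8 with slerp weights a = sin((1−f)δ)/sin δ ≈ 0.742, b = sin(fδ)/sin δ ≈ 1.339.
p = a·p₁ + b·p₂ ≈ (-0.811, 0.528, -0.253); φ = arcsin(p_z) ≈ -14.65°, λ = atan2(p_y, p_x) ≈ 146.95°.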